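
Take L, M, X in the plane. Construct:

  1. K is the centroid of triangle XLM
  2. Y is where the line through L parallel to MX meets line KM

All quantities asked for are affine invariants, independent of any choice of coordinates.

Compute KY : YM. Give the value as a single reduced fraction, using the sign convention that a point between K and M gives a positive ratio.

Assign L = (0, 0), M = (1, 0), X = (0, 1) — the answer is frame-independent, so this choice is without loss of generality.
1. K is the centroid of triangle XLM ⇒ K = (1/3, 1/3)
2. Y is where the line through L parallel to MX meets line KM ⇒ Y = (-1, 1)
Y = K + t·(M−K) with t = -2, so KY:YM = t:(1−t) = -2:3

KY:YM = -2/3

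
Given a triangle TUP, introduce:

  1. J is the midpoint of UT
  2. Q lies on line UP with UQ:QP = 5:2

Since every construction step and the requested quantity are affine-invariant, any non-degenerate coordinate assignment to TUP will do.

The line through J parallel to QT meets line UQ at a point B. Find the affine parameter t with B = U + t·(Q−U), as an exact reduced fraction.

Set T = (0, 0), U = (1, 0), P = (0, 1); any affine frame gives the same invariant.
1. J is the midpoint of UT ⇒ J = (1/2, 0)
2. Q lies on line UP with UQ:QP = 5:2 ⇒ Q = (2/7, 5/7)
through J parallel to QT: direction (-2/7, -5/7); meets UQ at B = (9/14, 5/14)
B = U + t·(Q−U) with t = 1/2

t = 1/2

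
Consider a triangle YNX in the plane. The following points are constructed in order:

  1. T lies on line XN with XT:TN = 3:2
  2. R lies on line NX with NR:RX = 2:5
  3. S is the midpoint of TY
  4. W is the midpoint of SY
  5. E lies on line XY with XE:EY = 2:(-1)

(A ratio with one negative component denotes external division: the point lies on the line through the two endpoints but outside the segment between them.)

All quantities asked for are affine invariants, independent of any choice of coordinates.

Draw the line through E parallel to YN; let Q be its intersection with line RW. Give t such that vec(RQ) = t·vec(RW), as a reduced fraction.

t = 90/13

Work in coordinates with Y = (0, 0), N = (1, 0), X = (0, 1).
1. T lies on line XN with XT:TN = 3:2 ⇒ T = (3/5, 2/5)
2. R lies on line NX with NR:RX = 2:5 ⇒ R = (5/7, 2/7)
3. S is the midpoint of TY ⇒ S = (3/10, 1/5)
4. W is the midpoint of SY ⇒ W = (3/20, 1/10)
5. E lies on line XY with XE:EY = 2:(-1) ⇒ E = (0, -1)
through E parallel to YN: direction (1, 0); meets RW at Q = (-83/26, -1)
Q = R + t·(W−R) with t = 90/13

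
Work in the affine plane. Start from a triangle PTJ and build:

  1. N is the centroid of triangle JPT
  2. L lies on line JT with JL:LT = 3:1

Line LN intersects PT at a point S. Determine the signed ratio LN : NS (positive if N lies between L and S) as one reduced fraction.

LN:NS = -1/4

Assign P = (0, 0), T = (1, 0), J = (0, 1) — the answer is frame-independent, so this choice is without loss of generality.
1. N is the centroid of triangle JPT ⇒ N = (1/3, 1/3)
2. L lies on line JT with JL:LT = 3:1 ⇒ L = (3/4, 1/4)
line LN meets PT at S = (2, 0)
N = L + t·(S−L) with t = -1/3, so LN:NS = -1/3:4/3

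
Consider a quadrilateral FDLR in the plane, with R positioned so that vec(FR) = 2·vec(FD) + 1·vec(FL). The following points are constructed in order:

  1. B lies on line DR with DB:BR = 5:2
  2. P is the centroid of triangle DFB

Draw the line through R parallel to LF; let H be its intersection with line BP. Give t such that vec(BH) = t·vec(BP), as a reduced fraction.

t = -6/17

Assign F = (0, 0), D = (1, 0), L = (0, 1), R = (2, 1) — the answer is frame-independent, so this choice is without loss of generality.
1. B lies on line DR with DB:BR = 5:2 ⇒ B = (12/7, 5/7)
2. P is the centroid of triangle DFB ⇒ P = (19/21, 5/21)
through R parallel to LF: direction (0, -1); meets BP at H = (2, 15/17)
H = B + t·(P−B) with t = -6/17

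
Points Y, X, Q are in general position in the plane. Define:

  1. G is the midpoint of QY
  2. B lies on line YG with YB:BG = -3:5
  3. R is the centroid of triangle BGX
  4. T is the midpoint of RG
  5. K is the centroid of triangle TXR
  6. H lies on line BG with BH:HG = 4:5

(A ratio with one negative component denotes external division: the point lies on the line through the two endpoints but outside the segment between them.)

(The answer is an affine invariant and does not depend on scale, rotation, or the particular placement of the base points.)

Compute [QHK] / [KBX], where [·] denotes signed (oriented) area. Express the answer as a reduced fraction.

[QHK]:[KBX] = 43/30

Assign Y = (0, 0), X = (1, 0), Q = (0, 1) — the answer is frame-independent, so this choice is without loss of generality.
1. G is the midpoint of QY ⇒ G = (0, 1/2)
2. B lies on line YG with YB:BG = -3:5 ⇒ B = (0, -3/4)
3. R is the centroid of triangle BGX ⇒ R = (1/3, -1/12)
4. T is the midpoint of RG ⇒ T = (1/6, 5/24)
5. K is the centroid of triangle TXR ⇒ K = (1/2, 1/24)
6. H lies on line BG with BH:HG = 4:5 ⇒ H = (0, -7/36)
2·[QHK] = 43/72, 2·[KBX] = 5/12
[QHK]:[KBX] = 43/72:5/12 = 43/30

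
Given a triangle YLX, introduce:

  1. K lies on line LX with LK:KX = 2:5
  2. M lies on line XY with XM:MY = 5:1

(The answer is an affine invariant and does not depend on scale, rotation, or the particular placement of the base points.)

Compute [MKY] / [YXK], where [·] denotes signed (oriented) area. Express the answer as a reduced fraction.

[MKY]:[YXK] = 1/6

Assign Y = (0, 0), L = (1, 0), X = (0, 1) — the answer is frame-independent, so this choice is without loss of generality.
1. K lies on line LX with LK:KX = 2:5 ⇒ K = (5/7, 2/7)
2. M lies on line XY with XM:MY = 5:1 ⇒ M = (0, 1/6)
2·[MKY] = -5/42, 2·[YXK] = -5/7
[MKY]:[YXK] = -5/42:-5/7 = 1/6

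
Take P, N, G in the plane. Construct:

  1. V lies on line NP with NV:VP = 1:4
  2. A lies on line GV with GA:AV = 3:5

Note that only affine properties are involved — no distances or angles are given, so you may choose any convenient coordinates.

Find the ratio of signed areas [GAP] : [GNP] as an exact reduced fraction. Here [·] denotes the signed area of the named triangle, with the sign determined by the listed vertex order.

[GAP]:[GNP] = 3/10

Set P = (0, 0), N = (1, 0), G = (0, 1); any affine frame gives the same invariant.
1. V lies on line NP with NV:VP = 1:4 ⇒ V = (4/5, 0)
2. A lies on line GV with GA:AV = 3:5 ⇒ A = (3/10, 5/8)
2·[GAP] = -3/10, 2·[GNP] = -1
[GAP]:[GNP] = -3/10:-1 = 3/10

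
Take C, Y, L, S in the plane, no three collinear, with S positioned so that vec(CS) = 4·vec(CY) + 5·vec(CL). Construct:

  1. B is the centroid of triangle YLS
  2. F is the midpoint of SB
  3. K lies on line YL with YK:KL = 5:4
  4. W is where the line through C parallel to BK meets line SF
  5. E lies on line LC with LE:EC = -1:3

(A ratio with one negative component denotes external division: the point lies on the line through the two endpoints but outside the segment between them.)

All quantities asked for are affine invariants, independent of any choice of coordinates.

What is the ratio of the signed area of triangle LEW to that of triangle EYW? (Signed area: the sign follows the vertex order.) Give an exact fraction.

[LEW]:[EYW] = -11/35

Work in coordinates with C = (0, 0), Y = (1, 0), L = (0, 1), S = (4, 5).
1. B is the centroid of triangle YLS ⇒ B = (5/3, 2)
2. F is the midpoint of SB ⇒ F = (17/6, 7/2)
3. K lies on line YL with YK:KL = 5:4 ⇒ K = (4/9, 5/9)
4. W is where the line through C parallel to BK meets line SF ⇒ W = (11/8, 13/8)
5. E lies on line LC with LE:EC = -1:3 ⇒ E = (0, 3/2)
2·[LEW] = -11/16, 2·[EYW] = 35/16
[LEW]:[EYW] = -11/16:35/16 = -11/35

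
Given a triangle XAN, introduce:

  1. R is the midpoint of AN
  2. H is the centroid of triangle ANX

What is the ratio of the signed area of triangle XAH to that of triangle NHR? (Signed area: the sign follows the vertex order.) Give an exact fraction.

[XAH]:[NHR] = 2

Work in coordinates with X = (0, 0), A = (1, 0), N = (0, 1).
1. R is the midpoint of AN ⇒ R = (1/2, 1/2)
2. H is the centroid of triangle ANX ⇒ H = (1/3, 1/3)
2·[XAH] = 1/3, 2·[NHR] = 1/6
[XAH]:[NHR] = 1/3:1/6 = 2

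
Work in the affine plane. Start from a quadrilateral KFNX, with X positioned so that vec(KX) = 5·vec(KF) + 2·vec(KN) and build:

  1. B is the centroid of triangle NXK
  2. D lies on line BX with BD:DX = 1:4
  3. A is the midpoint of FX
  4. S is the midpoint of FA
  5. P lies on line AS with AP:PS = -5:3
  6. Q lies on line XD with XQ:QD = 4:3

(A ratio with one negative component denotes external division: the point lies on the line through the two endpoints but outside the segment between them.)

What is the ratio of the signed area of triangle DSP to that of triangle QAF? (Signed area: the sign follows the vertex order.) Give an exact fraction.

[DSP]:[QAF] = 21/16

Assign K = (0, 0), F = (1, 0), N = (0, 1), X = (5, 2) — the answer is frame-independent, so this choice is without loss of generality.
1. B is the centroid of triangle NXK ⇒ B = (5/3, 1)
2. D lies on line BX with BD:DX = 1:4 ⇒ D = (7/3, 6/5)
3. A is the midpoint of FX ⇒ A = (3, 1)
4. S is the midpoint of FA ⇒ S = (2, 1/2)
5. P lies on line AS with AP:PS = -5:3 ⇒ P = (1/2, -1/4)
6. Q lies on line XD with XQ:QD = 4:3 ⇒ Q = (73/21, 54/35)
2·[DSP] = -4/5, 2·[QAF] = -64/105
[DSP]:[QAF] = -4/5:-64/105 = 21/16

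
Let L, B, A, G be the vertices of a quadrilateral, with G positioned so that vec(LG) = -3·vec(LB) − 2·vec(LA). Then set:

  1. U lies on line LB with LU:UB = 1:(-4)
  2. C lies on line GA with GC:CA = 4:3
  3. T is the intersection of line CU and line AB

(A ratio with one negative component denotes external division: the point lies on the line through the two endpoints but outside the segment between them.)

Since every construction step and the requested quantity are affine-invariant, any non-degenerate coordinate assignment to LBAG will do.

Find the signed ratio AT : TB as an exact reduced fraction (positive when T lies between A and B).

Assign L = (0, 0), B = (1, 0), A = (0, 1), G = (-3, -2) — the answer is frame-independent, so this choice is without loss of generality.
1. U lies on line LB with LU:UB = 1:(-4) ⇒ U = (-1/3, 0)
2. C lies on line GA with GC:CA = 4:3 ⇒ C = (-9/7, -2/7)
3. T is the intersection of line CU and line AB ⇒ T = (9/13, 4/13)
T = A + t·(B−A) with t = 9/13, so AT:TB = t:(1−t) = 9/13:4/13

AT:TB = 9/4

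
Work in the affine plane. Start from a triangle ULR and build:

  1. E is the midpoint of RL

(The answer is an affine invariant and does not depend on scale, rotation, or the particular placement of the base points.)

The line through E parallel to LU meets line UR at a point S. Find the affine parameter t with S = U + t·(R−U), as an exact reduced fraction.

Set U = (0, 0), L = (1, 0), R = (0, 1); any affine frame gives the same invariant.
1. E is the midpoint of RL ⇒ E = (1/2, 1/2)
through E parallel to LU: direction (-1, 0); meets UR at S = (0, 1/2)
S = U + t·(R−U) with t = 1/2

t = 1/2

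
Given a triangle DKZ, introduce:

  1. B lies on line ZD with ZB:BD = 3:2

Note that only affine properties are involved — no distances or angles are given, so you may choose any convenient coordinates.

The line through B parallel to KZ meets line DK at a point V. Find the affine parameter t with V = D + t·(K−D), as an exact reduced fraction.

t = 2/5

Work in coordinates with D = (0, 0), K = (1, 0), Z = (0, 1).
1. B lies on line ZD with ZB:BD = 3:2 ⇒ B = (0, 2/5)
through B parallel to KZ: direction (-1, 1); meets DK at V = (2/5, 0)
V = D + t·(K−D) with t = 2/5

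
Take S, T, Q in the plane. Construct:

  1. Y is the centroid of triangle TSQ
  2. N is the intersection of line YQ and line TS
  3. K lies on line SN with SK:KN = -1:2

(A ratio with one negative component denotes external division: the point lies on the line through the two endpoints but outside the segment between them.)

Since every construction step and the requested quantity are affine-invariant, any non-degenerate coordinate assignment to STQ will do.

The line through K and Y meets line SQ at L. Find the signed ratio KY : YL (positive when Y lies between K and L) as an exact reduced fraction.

KY:YL = -5/2

Work in coordinates with S = (0, 0), T = (1, 0), Q = (0, 1).
1. Y is the centroid of triangle TSQ ⇒ Y = (1/3, 1/3)
2. N is the intersection of line YQ and line TS ⇒ N = (1/2, 0)
3. K lies on line SN with SK:KN = -1:2 ⇒ K = (-1/2, 0)
line KY meets SQ at L = (0, 1/5)
Y = K + t·(L−K) with t = 5/3, so KY:YL = 5/3:-2/3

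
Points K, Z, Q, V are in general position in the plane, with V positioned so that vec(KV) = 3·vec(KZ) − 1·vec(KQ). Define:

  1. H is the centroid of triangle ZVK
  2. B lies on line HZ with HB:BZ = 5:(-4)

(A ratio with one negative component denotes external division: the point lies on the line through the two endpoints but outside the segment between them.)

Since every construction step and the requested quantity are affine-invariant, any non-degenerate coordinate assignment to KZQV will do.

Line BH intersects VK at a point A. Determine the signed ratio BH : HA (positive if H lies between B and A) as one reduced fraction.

BH:HA = 10

Choose coordinates K = (0, 0), Z = (1, 0), Q = (0, 1), V = (3, -1).
1. H is the centroid of triangle ZVK ⇒ H = (4/3, -1/3)
2. B lies on line HZ with HB:BZ = 5:(-4) ⇒ B = (-1/3, 4/3)
line BH meets VK at A = (3/2, -1/2)
H = B + t·(A−B) with t = 10/11, so BH:HA = 10/11:1/11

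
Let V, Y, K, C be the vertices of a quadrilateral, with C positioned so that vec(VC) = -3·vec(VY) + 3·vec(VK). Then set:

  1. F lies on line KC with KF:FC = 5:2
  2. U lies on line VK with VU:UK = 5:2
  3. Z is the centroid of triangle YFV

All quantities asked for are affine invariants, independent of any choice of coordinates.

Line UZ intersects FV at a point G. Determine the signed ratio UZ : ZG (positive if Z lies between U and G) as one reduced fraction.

UZ:ZG = 106/119

Set V = (0, 0), Y = (1, 0), K = (0, 1), C = (-3, 3); any affine frame gives the same invariant.
1. F lies on line KC with KF:FC = 5:2 ⇒ F = (-15/7, 17/7)
2. U lies on line VK with VU:UK = 5:2 ⇒ U = (0, 5/7)
3. Z is the centroid of triangle YFV ⇒ Z = (-8/21, 17/21)
line UZ meets FV at G = (-300/371, 340/371)
Z = U + t·(G−U) with t = 106/225, so UZ:ZG = 106/225:119/225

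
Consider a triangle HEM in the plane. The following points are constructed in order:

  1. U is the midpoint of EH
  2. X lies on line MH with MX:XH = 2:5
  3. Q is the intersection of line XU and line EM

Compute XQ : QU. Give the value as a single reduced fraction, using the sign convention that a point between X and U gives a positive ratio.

XQ:QU = -4/7

Choose coordinates H = (0, 0), E = (1, 0), M = (0, 1).
1. U is the midpoint of EH ⇒ U = (1/2, 0)
2. X lies on line MH with MX:XH = 2:5 ⇒ X = (0, 5/7)
3. Q is the intersection of line XU and line EM ⇒ Q = (-2/3, 5/3)
Q = X + t·(U−X) with t = -4/3, so XQ:QU = t:(1−t) = -4/3:7/3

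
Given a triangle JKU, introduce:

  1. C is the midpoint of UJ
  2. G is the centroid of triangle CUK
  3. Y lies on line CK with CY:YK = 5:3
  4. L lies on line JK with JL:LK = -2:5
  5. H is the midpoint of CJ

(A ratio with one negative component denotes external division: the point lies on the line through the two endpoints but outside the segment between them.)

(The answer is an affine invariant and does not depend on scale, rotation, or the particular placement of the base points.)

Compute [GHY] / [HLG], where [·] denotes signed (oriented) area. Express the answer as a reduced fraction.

Assign J = (0, 0), K = (1, 0), U = (0, 1) — the answer is frame-independent, so this choice is without loss of generality.
1. C is the midpoint of UJ ⇒ C = (0, 1/2)
2. G is the centroid of triangle CUK ⇒ G = (1/3, 1/2)
3. Y lies on line CK with CY:YK = 5:3 ⇒ Y = (5/8, 3/16)
4. L lies on line JK with JL:LK = -2:5 ⇒ L = (-2/3, 0)
5. H is the midpoint of CJ ⇒ H = (0, 1/4)
2·[GHY] = 17/96, 2·[HLG] = -1/12
[GHY]:[HLG] = 17/96:-1/12 = -17/8

[GHY]:[HLG] = -17/8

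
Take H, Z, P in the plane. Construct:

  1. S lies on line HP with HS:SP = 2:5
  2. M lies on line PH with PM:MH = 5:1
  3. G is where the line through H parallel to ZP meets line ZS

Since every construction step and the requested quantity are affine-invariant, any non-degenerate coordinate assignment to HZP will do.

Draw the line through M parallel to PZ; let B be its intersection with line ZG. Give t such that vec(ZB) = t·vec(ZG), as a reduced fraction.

Set H = (0, 0), Z = (1, 0), P = (0, 1); any affine frame gives the same invariant.
1. S lies on line HP with HS:SP = 2:5 ⇒ S = (0, 2/7)
2. M lies on line PH with PM:MH = 5:1 ⇒ M = (0, 1/6)
3. G is where the line through H parallel to ZP meets line ZS ⇒ G = (-2/5, 2/5)
through M parallel to PZ: direction (1, -1); meets ZG at B = (-1/6, 1/3)
B = Z + t·(G−Z) with t = 5/6

t = 5/6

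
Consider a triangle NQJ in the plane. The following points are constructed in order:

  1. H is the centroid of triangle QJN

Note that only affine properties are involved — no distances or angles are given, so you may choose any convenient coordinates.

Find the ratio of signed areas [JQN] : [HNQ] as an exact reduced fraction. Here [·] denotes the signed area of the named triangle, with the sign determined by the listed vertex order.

Assign N = (0, 0), Q = (1, 0), J = (0, 1) — the answer is frame-independent, so this choice is without loss of generality.
1. H is the centroid of triangle QJN ⇒ H = (1/3, 1/3)
2·[JQN] = -1, 2·[HNQ] = 1/3
[JQN]:[HNQ] = -1:1/3 = -3

[JQN]:[HNQ] = -3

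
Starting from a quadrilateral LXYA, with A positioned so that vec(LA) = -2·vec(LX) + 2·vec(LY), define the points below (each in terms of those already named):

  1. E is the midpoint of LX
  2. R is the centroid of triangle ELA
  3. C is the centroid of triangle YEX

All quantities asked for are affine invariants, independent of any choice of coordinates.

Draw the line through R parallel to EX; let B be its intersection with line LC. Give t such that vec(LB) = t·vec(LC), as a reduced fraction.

Assign L = (0, 0), X = (1, 0), Y = (0, 1), A = (-2, 2) — the answer is frame-independent, so this choice is without loss of generality.
1. E is the midpoint of LX ⇒ E = (1/2, 0)
2. R is the centroid of triangle ELA ⇒ R = (-1/2, 2/3)
3. C is the centroid of triangle YEX ⇒ C = (1/2, 1/3)
through R parallel to EX: direction (1/2, 0); meets LC at B = (1, 2/3)
B = L + t·(C−L) with t = 2

t = 2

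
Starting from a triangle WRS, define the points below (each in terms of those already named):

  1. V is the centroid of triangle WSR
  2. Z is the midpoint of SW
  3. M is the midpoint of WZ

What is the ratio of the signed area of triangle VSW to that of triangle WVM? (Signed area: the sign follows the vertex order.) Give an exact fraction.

[VSW]:[WVM] = 4

Work in coordinates with W = (0, 0), R = (1, 0), S = (0, 1).
1. V is the centroid of triangle WSR ⇒ V = (1/3, 1/3)
2. Z is the midpoint of SW ⇒ Z = (0, 1/2)
3. M is the midpoint of WZ ⇒ M = (0, 1/4)
2·[VSW] = 1/3, 2·[WVM] = 1/12
[VSW]:[WVM] = 1/3:1/12 = 4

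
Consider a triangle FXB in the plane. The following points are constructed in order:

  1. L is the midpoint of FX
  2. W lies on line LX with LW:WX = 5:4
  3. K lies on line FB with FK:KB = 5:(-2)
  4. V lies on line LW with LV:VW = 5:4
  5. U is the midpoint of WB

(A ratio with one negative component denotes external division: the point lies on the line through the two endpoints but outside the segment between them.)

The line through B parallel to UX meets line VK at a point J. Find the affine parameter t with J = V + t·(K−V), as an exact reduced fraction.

Assign F = (0, 0), X = (1, 0), B = (0, 1) — the answer is frame-independent, so this choice is without loss of generality.
1. L is the midpoint of FX ⇒ L = (1/2, 0)
2. W lies on line LX with LW:WX = 5:4 ⇒ W = (7/9, 0)
3. K lies on line FB with FK:KB = 5:(-2) ⇒ K = (0, 5/3)
4. V lies on line LW with LV:VW = 5:4 ⇒ V = (53/81, 0)
5. U is the midpoint of WB ⇒ U = (7/18, 1/2)
through B parallel to UX: direction (11/18, -1/2); meets VK at J = (583/1512, 115/168)
J = V + t·(K−V) with t = 23/56

t = 23/56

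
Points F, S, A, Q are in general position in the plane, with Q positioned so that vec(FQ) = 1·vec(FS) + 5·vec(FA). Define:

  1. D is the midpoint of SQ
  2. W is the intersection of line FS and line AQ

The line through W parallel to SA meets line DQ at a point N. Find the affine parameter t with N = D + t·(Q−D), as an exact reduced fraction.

t = -3/2

Choose coordinates F = (0, 0), S = (1, 0), A = (0, 1), Q = (1, 5).
1. D is the midpoint of SQ ⇒ D = (1, 5/2)
2. W is the intersection of line FS and line AQ ⇒ W = (-1/4, 0)
through W parallel to SA: direction (-1, 1); meets DQ at N = (1, -5/4)
N = D + t·(Q−D) with t = -3/2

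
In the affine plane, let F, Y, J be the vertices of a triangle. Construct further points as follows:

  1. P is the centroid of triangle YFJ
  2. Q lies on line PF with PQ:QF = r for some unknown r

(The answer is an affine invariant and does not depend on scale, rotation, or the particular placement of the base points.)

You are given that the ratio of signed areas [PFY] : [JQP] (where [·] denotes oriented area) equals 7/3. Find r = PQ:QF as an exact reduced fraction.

r = 3/4

Assign F = (0, 0), Y = (1, 0), J = (0, 1) — the answer is frame-independent, so this choice is without loss of generality.
1. P is the centroid of triangle YFJ ⇒ P = (1/3, 1/3)
2. With PQ:QF = r, write λ = r/(r+1) so Q = P + λ·(F−P); Q is affine-linear in λ
Every point depending on Q is an affine combination of Q and λ-independent points, so each such coordinate is linear in λ; the λ² term in each signed area is a multiple of (F−P)×(F−P) = 0, so 2·[PFY] and 2·[JQP] are each linear in λ. Evaluating at λ=0 and λ=1:
  2·[PFY] = 1/3,   2·[JQP] = 1/3·λ
So [PFY]:[JQP] = (1/3) / (1/3·λ). Setting this equal to 7/3:
  1/3 = 7/3·(1/3·λ)  ⇒  λ = 3/7
Then r = λ/(1−λ) = (3/7)/(4/7) = 3/4. Check: with r = 3/4, Q = (4/21, 4/21) and [PFY]:[JQP] = 7/3 as required.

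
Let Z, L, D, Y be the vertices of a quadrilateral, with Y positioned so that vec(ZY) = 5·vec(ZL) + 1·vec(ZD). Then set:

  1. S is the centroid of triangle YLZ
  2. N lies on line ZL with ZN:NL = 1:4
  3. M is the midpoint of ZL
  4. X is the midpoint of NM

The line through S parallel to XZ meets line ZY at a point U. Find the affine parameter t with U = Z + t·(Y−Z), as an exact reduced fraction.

t = 1/3

Work in coordinates with Z = (0, 0), L = (1, 0), D = (0, 1), Y = (5, 1).
1. S is the centroid of triangle YLZ ⇒ S = (2, 1/3)
2. N lies on line ZL with ZN:NL = 1:4 ⇒ N = (1/5, 0)
3. M is the midpoint of ZL ⇒ M = (1/2, 0)
4. X is the midpoint of NM ⇒ X = (7/20, 0)
through S parallel to XZ: direction (-7/20, 0); meets ZY at U = (5/3, 1/3)
U = Z + t·(Y−Z) with t = 1/3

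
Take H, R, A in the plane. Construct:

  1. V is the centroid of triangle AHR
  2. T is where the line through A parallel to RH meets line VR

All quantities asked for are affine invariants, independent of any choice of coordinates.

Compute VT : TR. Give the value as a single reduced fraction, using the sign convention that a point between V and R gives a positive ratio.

Set H = (0, 0), R = (1, 0), A = (0, 1); any affine frame gives the same invariant.
1. V is the centroid of triangle AHR ⇒ V = (1/3, 1/3)
2. T is where the line through A parallel to RH meets line VR ⇒ T = (-1, 1)
T = V + t·(R−V) with t = -2, so VT:TR = t:(1−t) = -2:3

VT:TR = -2/3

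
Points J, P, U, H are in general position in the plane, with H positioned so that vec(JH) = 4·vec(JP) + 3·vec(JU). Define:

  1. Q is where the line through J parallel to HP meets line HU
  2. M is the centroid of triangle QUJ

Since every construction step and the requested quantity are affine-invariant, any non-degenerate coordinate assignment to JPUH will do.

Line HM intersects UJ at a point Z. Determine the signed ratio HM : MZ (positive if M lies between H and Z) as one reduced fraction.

HM:MZ = 5

Work in coordinates with J = (0, 0), P = (1, 0), U = (0, 1), H = (4, 3).
1. Q is where the line through J parallel to HP meets line HU ⇒ Q = (2, 2)
2. M is the centroid of triangle QUJ ⇒ M = (2/3, 1)
line HM meets UJ at Z = (0, 3/5)
M = H + t·(Z−H) with t = 5/6, so HM:MZ = 5/6:1/6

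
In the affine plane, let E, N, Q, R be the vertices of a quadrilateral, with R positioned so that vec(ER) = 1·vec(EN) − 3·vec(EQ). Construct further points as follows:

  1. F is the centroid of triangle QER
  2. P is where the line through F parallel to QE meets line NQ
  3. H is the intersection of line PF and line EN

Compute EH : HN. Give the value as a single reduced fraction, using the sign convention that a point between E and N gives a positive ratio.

Work in coordinates with E = (0, 0), N = (1, 0), Q = (0, 1), R = (1, -3).
1. F is the centroid of triangle QER ⇒ F = (1/3, -2/3)
2. P is where the line through F parallel to QE meets line NQ ⇒ P = (1/3, 2/3)
3. H is the intersection of line PF and line EN ⇒ H = (1/3, 0)
H = E + t·(N−E) with t = 1/3, so EH:HN = t:(1−t) = 1/3:2/3

EH:HN = 1/2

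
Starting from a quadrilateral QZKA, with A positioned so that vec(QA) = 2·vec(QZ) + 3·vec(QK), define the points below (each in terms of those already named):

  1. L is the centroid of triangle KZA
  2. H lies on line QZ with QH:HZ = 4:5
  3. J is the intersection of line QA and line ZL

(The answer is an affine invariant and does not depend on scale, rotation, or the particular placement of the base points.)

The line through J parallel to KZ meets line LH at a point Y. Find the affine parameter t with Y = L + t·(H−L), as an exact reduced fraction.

Assign Q = (0, 0), Z = (1, 0), K = (0, 1), A = (2, 3) — the answer is frame-independent, so this choice is without loss of generality.
1. L is the centroid of triangle KZA ⇒ L = (1, 4/3)
2. H lies on line QZ with QH:HZ = 4:5 ⇒ H = (4/9, 0)
3. J is the intersection of line QA and line ZL ⇒ J = (1, 3/2)
through J parallel to KZ: direction (1, -1); meets LH at Y = (107/102, 74/51)
Y = L + t·(H−L) with t = -3/34

t = -3/34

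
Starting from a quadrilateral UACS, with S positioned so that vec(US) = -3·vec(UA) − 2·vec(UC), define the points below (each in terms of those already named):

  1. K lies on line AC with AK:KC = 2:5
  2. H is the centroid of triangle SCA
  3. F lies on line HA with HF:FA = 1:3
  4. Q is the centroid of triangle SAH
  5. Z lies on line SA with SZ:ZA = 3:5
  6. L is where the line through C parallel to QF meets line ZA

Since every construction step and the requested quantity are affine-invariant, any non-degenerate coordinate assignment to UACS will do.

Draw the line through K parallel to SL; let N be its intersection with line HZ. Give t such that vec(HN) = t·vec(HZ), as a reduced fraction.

t = 1/7

Work in coordinates with U = (0, 0), A = (1, 0), C = (0, 1), S = (-3, -2).
1. K lies on line AC with AK:KC = 2:5 ⇒ K = (5/7, 2/7)
2. H is the centroid of triangle SCA ⇒ H = (-2/3, -1/3)
3. F lies on line HA with HF:FA = 1:3 ⇒ F = (-1/4, -1/4)
4. Q is the centroid of triangle SAH ⇒ Q = (-8/9, -7/9)
5. Z lies on line SA with SZ:ZA = 3:5 ⇒ Z = (-3/2, -5/4)
6. L is where the line through C parallel to QF meets line ZA ⇒ L = (-23/5, -14/5)
through K parallel to SL: direction (-8/5, -4/5); meets HZ at N = (-11/14, -13/28)
N = H + t·(Z−H) with t = 1/7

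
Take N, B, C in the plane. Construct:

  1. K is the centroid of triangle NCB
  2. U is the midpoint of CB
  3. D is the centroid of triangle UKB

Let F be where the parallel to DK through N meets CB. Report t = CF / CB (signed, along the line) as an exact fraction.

Work in coordinates with N = (0, 0), B = (1, 0), C = (0, 1).
1. K is the centroid of triangle NCB ⇒ K = (1/3, 1/3)
2. U is the midpoint of CB ⇒ U = (1/2, 1/2)
3. D is the centroid of triangle UKB ⇒ D = (11/18, 5/18)
through N parallel to DK: direction (-5/18, 1/18); meets CB at F = (5/4, -1/4)
F = C + t·(B−C) with t = 5/4

t = 5/4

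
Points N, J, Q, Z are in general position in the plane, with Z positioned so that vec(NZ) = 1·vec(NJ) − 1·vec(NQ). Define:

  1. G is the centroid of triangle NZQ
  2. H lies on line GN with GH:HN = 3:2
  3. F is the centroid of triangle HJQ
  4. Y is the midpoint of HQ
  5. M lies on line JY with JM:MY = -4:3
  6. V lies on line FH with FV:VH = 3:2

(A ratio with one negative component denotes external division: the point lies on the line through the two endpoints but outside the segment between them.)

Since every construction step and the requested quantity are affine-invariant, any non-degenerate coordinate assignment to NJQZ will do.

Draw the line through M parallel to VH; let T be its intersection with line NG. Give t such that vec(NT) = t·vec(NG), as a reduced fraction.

t = -63/5

Assign N = (0, 0), J = (1, 0), Q = (0, 1), Z = (1, -1) — the answer is frame-independent, so this choice is without loss of generality.
1. G is the centroid of triangle NZQ ⇒ G = (1/3, 0)
2. H lies on line GN with GH:HN = 3:2 ⇒ H = (2/15, 0)
3. F is the centroid of triangle HJQ ⇒ F = (17/45, 1/3)
4. Y is the midpoint of HQ ⇒ Y = (1/15, 1/2)
5. M lies on line JY with JM:MY = -4:3 ⇒ M = (-41/15, 2)
6. V lies on line FH with FV:VH = 3:2 ⇒ V = (52/225, 2/15)
through M parallel to VH: direction (-22/225, -2/15); meets NG at T = (-21/5, 0)
T = N + t·(G−N) with t = -63/5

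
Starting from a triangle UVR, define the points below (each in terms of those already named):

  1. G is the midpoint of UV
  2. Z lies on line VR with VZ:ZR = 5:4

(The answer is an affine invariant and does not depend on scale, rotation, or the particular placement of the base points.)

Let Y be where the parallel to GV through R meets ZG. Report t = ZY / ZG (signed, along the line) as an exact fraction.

Assign U = (0, 0), V = (1, 0), R = (0, 1) — the answer is frame-independent, so this choice is without loss of generality.
1. G is the midpoint of UV ⇒ G = (1/2, 0)
2. Z lies on line VR with VZ:ZR = 5:4 ⇒ Z = (4/9, 5/9)
through R parallel to GV: direction (1/2, 0); meets ZG at Y = (2/5, 1)
Y = Z + t·(G−Z) with t = -4/5

t = -4/5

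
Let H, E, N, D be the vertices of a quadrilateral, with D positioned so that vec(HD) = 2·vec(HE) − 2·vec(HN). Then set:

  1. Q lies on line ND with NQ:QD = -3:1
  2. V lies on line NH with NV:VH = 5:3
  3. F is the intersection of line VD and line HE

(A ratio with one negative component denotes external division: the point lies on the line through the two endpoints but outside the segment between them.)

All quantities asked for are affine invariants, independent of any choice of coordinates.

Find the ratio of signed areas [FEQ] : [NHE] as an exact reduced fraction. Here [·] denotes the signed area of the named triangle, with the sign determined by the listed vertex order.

Work in coordinates with H = (0, 0), E = (1, 0), N = (0, 1), D = (2, -2).
1. Q lies on line ND with NQ:QD = -3:1 ⇒ Q = (3, -7/2)
2. V lies on line NH with NV:VH = 5:3 ⇒ V = (0, 3/8)
3. F is the intersection of line VD and line HE ⇒ F = (6/19, 0)
2·[FEQ] = -91/38, 2·[NHE] = 1
[FEQ]:[NHE] = -91/38:1 = -91/38

[FEQ]:[NHE] = -91/38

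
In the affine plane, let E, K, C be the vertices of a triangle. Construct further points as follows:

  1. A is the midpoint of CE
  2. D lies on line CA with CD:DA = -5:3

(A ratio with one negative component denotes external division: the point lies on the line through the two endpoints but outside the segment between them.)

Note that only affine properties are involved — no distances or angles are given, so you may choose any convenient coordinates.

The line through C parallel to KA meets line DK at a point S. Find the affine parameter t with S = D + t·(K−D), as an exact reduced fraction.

t = 5/3

Set E = (0, 0), K = (1, 0), C = (0, 1); any affine frame gives the same invariant.
1. A is the midpoint of CE ⇒ A = (0, 1/2)
2. D lies on line CA with CD:DA = -5:3 ⇒ D = (0, -1/4)
through C parallel to KA: direction (-1, 1/2); meets DK at S = (5/3, 1/6)
S = D + t·(K−D) with t = 5/3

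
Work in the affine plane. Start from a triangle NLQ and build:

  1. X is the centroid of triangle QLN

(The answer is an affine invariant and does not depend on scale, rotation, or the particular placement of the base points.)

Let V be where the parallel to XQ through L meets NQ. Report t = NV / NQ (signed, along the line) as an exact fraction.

Work in coordinates with N = (0, 0), L = (1, 0), Q = (0, 1).
1. X is the centroid of triangle QLN ⇒ X = (1/3, 1/3)
through L parallel to XQ: direction (-1/3, 2/3); meets NQ at V = (0, 2)
V = N + t·(Q−N) with t = 2

t = 2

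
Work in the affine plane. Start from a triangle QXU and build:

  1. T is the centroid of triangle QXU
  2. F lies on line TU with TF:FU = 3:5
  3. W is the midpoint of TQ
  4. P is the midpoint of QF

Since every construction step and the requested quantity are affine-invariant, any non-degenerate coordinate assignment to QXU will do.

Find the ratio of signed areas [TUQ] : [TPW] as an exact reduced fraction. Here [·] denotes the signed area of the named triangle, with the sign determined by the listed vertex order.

[TUQ]:[TPW] = 32/3

Choose coordinates Q = (0, 0), X = (1, 0), U = (0, 1).
1. T is the centroid of triangle QXU ⇒ T = (1/3, 1/3)
2. F lies on line TU with TF:FU = 3:5 ⇒ F = (5/24, 7/12)
3. W is the midpoint of TQ ⇒ W = (1/6, 1/6)
4. P is the midpoint of QF ⇒ P = (5/48, 7/24)
2·[TUQ] = 1/3, 2·[TPW] = 1/32
[TUQ]:[TPW] = 1/3:1/32 = 32/3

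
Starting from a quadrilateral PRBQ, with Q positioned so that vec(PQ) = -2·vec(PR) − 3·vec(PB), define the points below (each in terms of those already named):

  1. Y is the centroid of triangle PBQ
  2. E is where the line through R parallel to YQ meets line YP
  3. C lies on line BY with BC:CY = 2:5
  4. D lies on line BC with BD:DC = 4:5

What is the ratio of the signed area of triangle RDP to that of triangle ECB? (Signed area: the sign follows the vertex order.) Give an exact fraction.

Choose coordinates P = (0, 0), R = (1, 0), B = (0, 1), Q = (-2, -3).
1. Y is the centroid of triangle PBQ ⇒ Y = (-2/3, -2/3)
2. E is where the line through R parallel to YQ meets line YP ⇒ E = (7/3, 7/3)
3. C lies on line BY with BC:CY = 2:5 ⇒ C = (-4/21, 11/21)
4. D lies on line BC with BD:DC = 4:5 ⇒ D = (-16/189, 149/189)
2·[RDP] = 149/189, 2·[ECB] = -6/7
[RDP]:[ECB] = 149/189:-6/7 = -149/162

[RDP]:[ECB] = -149/162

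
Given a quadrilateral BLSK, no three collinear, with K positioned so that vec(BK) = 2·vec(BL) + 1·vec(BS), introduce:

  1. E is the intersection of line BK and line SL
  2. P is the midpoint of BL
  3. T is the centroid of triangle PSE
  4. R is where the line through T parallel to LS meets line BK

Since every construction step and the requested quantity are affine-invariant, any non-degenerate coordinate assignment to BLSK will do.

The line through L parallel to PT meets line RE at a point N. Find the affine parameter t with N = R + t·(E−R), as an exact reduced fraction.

t = 3

Work in coordinates with B = (0, 0), L = (1, 0), S = (0, 1), K = (2, 1).
1. E is the intersection of line BK and line SL ⇒ E = (2/3, 1/3)
2. P is the midpoint of BL ⇒ P = (1/2, 0)
3. T is the centroid of triangle PSE ⇒ T = (7/18, 4/9)
4. R is where the line through T parallel to LS meets line BK ⇒ R = (5/9, 5/18)
through L parallel to PT: direction (-1/9, 4/9); meets RE at N = (8/9, 4/9)
N = R + t·(E−R) with t = 3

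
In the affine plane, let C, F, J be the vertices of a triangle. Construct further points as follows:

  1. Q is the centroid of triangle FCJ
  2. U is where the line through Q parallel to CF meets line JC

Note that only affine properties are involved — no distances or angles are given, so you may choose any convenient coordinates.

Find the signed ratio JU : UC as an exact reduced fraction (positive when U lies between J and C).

JU:UC = 2

Set C = (0, 0), F = (1, 0), J = (0, 1); any affine frame gives the same invariant.
1. Q is the centroid of triangle FCJ ⇒ Q = (1/3, 1/3)
2. U is where the line through Q parallel to CF meets line JC ⇒ U = (0, 1/3)
U = J + t·(C−J) with t = 2/3, so JU:UC = t:(1−t) = 2/3:1/3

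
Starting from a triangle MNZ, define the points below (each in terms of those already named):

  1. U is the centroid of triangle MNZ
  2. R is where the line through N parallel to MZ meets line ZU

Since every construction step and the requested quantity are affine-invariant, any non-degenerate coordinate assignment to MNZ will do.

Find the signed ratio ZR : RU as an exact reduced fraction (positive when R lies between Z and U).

ZR:RU = -3/2

Work in coordinates with M = (0, 0), N = (1, 0), Z = (0, 1).
1. U is the centroid of triangle MNZ ⇒ U = (1/3, 1/3)
2. R is where the line through N parallel to MZ meets line ZU ⇒ R = (1, -1)
R = Z + t·(U−Z) with t = 3, so ZR:RU = t:(1−t) = 3:-2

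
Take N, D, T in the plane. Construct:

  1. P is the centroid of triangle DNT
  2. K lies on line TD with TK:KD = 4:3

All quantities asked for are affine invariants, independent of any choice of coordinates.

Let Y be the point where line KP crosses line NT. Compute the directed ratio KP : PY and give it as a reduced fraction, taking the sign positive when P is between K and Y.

Choose coordinates N = (0, 0), D = (1, 0), T = (0, 1).
1. P is the centroid of triangle DNT ⇒ P = (1/3, 1/3)
2. K lies on line TD with TK:KD = 4:3 ⇒ K = (4/7, 3/7)
line KP meets NT at Y = (0, 1/5)
P = K + t·(Y−K) with t = 5/12, so KP:PY = 5/12:7/12

KP:PY = 5/7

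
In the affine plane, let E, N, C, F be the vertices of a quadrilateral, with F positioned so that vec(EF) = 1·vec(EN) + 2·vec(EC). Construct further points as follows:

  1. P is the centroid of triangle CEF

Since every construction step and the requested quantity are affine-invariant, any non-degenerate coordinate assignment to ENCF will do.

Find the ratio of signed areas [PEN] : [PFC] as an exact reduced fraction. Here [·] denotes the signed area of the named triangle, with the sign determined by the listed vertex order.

[PEN]:[PFC] = 3

Work in coordinates with E = (0, 0), N = (1, 0), C = (0, 1), F = (1, 2).
1. P is the centroid of triangle CEF ⇒ P = (1/3, 1)
2·[PEN] = 1, 2·[PFC] = 1/3
[PEN]:[PFC] = 1:1/3 = 3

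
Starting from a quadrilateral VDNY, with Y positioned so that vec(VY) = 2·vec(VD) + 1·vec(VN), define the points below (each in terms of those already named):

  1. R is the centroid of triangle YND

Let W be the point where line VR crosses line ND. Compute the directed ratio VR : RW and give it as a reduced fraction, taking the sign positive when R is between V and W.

Assign V = (0, 0), D = (1, 0), N = (0, 1), Y = (2, 1) — the answer is frame-independent, so this choice is without loss of generality.
1. R is the centroid of triangle YND ⇒ R = (1, 2/3)
line VR meets ND at W = (3/5, 2/5)
R = V + t·(W−V) with t = 5/3, so VR:RW = 5/3:-2/3

VR:RW = -5/2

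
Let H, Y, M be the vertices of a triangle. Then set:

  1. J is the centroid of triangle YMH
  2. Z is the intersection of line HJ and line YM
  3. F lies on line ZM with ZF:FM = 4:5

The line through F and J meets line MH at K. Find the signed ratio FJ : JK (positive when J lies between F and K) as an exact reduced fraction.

FJ:JK = -1/6

Work in coordinates with H = (0, 0), Y = (1, 0), M = (0, 1).
1. J is the centroid of triangle YMH ⇒ J = (1/3, 1/3)
2. Z is the intersection of line HJ and line YM ⇒ Z = (1/2, 1/2)
3. F lies on line ZM with ZF:FM = 4:5 ⇒ F = (5/18, 13/18)
line FJ meets MH at K = (0, 8/3)
J = F + t·(K−F) with t = -1/5, so FJ:JK = -1/5:6/5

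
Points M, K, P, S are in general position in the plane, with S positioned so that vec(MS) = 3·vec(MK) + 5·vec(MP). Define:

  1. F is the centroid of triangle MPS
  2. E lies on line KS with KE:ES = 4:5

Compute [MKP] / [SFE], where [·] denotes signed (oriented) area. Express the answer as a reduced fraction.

Assign M = (0, 0), K = (1, 0), P = (0, 1), S = (3, 5) — the answer is frame-independent, so this choice is without loss of generality.
1. F is the centroid of triangle MPS ⇒ F = (1, 2)
2. E lies on line KS with KE:ES = 4:5 ⇒ E = (17/9, 20/9)
2·[MKP] = 1, 2·[SFE] = 20/9
[MKP]:[SFE] = 1:20/9 = 9/20

[MKP]:[SFE] = 9/20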